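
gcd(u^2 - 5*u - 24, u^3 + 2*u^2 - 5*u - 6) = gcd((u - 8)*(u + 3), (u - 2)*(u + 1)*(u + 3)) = u + 3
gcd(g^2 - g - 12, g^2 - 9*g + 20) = g - 4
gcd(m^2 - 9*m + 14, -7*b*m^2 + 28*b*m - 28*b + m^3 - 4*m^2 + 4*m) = m - 2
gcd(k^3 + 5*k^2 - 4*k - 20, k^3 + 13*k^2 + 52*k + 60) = k^2 + 7*k + 10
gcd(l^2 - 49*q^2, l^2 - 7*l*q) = -l + 7*q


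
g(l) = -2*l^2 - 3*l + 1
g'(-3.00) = 9.00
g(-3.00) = -8.00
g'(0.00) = -3.00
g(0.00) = 1.00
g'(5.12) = -23.48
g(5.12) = -66.79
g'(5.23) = -23.92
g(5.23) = -69.40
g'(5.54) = -25.16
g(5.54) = -77.00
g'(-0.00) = -3.00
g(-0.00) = 1.00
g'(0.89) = -6.56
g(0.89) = -3.25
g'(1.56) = -9.24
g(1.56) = -8.55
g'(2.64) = -13.56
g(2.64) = -20.86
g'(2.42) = -12.68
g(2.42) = -17.97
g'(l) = -4*l - 3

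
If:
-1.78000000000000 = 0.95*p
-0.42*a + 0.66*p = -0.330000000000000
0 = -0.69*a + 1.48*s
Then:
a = -2.16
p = -1.87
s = -1.01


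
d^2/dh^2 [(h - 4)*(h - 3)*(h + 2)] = 6*h - 10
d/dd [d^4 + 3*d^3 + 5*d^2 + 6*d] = 4*d^3 + 9*d^2 + 10*d + 6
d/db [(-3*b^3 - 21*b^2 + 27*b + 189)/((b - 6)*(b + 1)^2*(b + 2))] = 3*(b^5 + 13*b^4 - 35*b^3 - 125*b^2 + 906*b + 1656)/(b^7 - 5*b^6 - 29*b^5 + 49*b^4 + 400*b^3 + 712*b^2 + 528*b + 144)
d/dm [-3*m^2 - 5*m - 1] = -6*m - 5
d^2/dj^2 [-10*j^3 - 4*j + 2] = -60*j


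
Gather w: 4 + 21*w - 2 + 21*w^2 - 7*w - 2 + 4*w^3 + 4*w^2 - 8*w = 4*w^3 + 25*w^2 + 6*w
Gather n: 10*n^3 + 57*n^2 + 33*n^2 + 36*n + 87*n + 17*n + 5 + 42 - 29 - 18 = 10*n^3 + 90*n^2 + 140*n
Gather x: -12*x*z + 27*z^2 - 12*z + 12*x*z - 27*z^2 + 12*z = 0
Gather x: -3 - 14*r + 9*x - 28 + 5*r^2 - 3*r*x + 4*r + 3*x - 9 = 5*r^2 - 10*r + x*(12 - 3*r) - 40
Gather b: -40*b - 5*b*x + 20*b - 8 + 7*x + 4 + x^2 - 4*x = b*(-5*x - 20) + x^2 + 3*x - 4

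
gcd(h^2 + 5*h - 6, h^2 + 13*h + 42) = h + 6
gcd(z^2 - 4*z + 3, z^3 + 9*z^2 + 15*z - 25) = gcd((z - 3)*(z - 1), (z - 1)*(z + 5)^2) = z - 1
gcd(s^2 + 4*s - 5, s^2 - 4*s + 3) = s - 1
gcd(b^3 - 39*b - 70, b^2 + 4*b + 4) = b + 2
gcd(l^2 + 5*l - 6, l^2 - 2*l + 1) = l - 1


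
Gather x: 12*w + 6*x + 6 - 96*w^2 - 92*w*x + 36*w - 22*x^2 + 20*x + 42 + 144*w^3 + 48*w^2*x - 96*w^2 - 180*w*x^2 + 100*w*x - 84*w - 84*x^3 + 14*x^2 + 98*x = 144*w^3 - 192*w^2 - 36*w - 84*x^3 + x^2*(-180*w - 8) + x*(48*w^2 + 8*w + 124) + 48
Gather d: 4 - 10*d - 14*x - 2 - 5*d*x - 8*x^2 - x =d*(-5*x - 10) - 8*x^2 - 15*x + 2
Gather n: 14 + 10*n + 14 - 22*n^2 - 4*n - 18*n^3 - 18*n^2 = -18*n^3 - 40*n^2 + 6*n + 28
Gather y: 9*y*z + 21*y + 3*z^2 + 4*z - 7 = y*(9*z + 21) + 3*z^2 + 4*z - 7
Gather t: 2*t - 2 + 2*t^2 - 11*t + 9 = 2*t^2 - 9*t + 7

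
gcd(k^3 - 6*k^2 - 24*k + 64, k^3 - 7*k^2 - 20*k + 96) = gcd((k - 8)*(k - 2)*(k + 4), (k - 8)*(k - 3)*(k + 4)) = k^2 - 4*k - 32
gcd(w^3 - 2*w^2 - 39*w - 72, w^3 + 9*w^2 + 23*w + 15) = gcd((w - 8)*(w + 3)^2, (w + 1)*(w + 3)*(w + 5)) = w + 3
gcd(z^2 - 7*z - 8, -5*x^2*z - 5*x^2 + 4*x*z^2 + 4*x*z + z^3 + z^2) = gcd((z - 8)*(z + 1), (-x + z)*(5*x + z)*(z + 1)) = z + 1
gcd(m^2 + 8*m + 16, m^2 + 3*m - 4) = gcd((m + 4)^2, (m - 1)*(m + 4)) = m + 4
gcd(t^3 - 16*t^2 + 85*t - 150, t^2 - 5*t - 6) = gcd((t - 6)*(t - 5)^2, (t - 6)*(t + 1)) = t - 6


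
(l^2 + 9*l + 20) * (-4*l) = -4*l^3 - 36*l^2 - 80*l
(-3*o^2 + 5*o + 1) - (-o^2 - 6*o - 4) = -2*o^2 + 11*o + 5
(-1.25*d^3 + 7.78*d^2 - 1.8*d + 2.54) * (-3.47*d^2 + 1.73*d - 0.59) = 4.3375*d^5 - 29.1591*d^4 + 20.4429*d^3 - 16.518*d^2 + 5.4562*d - 1.4986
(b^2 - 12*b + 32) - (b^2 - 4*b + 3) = 29 - 8*b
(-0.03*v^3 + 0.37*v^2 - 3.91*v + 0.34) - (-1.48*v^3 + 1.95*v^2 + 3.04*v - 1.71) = 1.45*v^3 - 1.58*v^2 - 6.95*v + 2.05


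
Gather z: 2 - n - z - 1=-n - z + 1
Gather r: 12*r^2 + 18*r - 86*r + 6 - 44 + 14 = 12*r^2 - 68*r - 24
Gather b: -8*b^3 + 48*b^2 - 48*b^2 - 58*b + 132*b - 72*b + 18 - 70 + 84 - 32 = -8*b^3 + 2*b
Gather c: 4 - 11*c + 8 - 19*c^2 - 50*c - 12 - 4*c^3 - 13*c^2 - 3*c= -4*c^3 - 32*c^2 - 64*c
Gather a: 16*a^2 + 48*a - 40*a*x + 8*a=16*a^2 + a*(56 - 40*x)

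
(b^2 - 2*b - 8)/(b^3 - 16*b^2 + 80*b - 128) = (b + 2)/(b^2 - 12*b + 32)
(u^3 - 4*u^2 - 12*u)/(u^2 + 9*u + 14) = u*(u - 6)/(u + 7)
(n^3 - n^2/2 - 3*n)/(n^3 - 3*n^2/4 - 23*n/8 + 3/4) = 4*n/(4*n - 1)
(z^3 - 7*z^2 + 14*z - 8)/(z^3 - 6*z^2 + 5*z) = (z^2 - 6*z + 8)/(z*(z - 5))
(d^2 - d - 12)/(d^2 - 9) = (d - 4)/(d - 3)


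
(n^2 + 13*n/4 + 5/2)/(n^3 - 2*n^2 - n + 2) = (n^2 + 13*n/4 + 5/2)/(n^3 - 2*n^2 - n + 2)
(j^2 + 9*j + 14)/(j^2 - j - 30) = (j^2 + 9*j + 14)/(j^2 - j - 30)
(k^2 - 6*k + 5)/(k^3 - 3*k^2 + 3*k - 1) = (k - 5)/(k^2 - 2*k + 1)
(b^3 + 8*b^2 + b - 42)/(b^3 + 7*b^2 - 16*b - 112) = (b^2 + b - 6)/(b^2 - 16)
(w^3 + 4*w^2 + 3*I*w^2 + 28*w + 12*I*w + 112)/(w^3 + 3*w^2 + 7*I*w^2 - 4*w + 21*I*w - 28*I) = (w - 4*I)/(w - 1)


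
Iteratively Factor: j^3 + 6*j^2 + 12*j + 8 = (j + 2)*(j^2 + 4*j + 4) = (j + 2)^2*(j + 2)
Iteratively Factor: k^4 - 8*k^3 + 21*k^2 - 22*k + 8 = (k - 4)*(k^3 - 4*k^2 + 5*k - 2) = (k - 4)*(k - 1)*(k^2 - 3*k + 2) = (k - 4)*(k - 2)*(k - 1)*(k - 1)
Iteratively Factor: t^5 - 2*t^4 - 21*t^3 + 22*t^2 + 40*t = (t - 5)*(t^4 + 3*t^3 - 6*t^2 - 8*t) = (t - 5)*(t + 4)*(t^3 - t^2 - 2*t) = t*(t - 5)*(t + 4)*(t^2 - t - 2) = t*(t - 5)*(t + 1)*(t + 4)*(t - 2)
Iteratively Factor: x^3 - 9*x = (x - 3)*(x^2 + 3*x) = (x - 3)*(x + 3)*(x)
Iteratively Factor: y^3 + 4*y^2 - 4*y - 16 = (y + 2)*(y^2 + 2*y - 8) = (y + 2)*(y + 4)*(y - 2)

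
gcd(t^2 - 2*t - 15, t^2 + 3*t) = t + 3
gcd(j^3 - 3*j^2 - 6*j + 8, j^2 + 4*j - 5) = j - 1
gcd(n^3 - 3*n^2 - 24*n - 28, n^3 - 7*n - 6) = n + 2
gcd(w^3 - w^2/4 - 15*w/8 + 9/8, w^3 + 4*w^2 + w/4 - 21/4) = w^2 + w/2 - 3/2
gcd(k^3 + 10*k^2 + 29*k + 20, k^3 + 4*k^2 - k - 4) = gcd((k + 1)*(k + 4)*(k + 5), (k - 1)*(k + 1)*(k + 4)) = k^2 + 5*k + 4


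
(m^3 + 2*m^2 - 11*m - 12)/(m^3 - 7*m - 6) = (m + 4)/(m + 2)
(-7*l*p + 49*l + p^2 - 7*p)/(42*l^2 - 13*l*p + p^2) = (p - 7)/(-6*l + p)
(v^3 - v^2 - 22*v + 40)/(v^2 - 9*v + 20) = (v^2 + 3*v - 10)/(v - 5)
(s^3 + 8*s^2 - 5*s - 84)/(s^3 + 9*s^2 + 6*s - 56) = (s - 3)/(s - 2)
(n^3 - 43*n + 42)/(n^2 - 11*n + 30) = (n^2 + 6*n - 7)/(n - 5)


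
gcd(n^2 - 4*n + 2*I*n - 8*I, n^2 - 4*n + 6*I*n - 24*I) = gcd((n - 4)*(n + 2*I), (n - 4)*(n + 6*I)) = n - 4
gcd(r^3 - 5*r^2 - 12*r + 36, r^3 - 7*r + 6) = r^2 + r - 6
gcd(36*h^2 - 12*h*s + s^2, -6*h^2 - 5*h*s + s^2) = -6*h + s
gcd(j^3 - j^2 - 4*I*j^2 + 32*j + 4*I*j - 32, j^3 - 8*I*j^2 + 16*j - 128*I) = j^2 - 4*I*j + 32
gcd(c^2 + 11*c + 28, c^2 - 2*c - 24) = c + 4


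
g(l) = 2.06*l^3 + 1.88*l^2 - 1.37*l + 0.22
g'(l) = 6.18*l^2 + 3.76*l - 1.37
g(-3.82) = -81.94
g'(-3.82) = 74.45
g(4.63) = 238.64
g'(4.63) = 148.52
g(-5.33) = -250.99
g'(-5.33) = 154.16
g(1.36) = 7.02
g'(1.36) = 15.17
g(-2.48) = -16.24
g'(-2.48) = 27.31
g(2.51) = 41.20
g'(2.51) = 47.00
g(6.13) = 536.98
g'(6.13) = 253.90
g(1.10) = 3.73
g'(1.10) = 10.24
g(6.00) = 504.64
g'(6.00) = 243.67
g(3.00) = 68.65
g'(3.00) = 65.53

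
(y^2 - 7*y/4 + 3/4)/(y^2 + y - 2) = (y - 3/4)/(y + 2)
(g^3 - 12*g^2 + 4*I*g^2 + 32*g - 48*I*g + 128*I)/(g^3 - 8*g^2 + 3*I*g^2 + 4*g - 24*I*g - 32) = (g - 4)/(g - I)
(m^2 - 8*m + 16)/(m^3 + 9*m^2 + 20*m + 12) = (m^2 - 8*m + 16)/(m^3 + 9*m^2 + 20*m + 12)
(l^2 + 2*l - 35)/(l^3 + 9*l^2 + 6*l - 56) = (l - 5)/(l^2 + 2*l - 8)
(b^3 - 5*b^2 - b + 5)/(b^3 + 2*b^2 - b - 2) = (b - 5)/(b + 2)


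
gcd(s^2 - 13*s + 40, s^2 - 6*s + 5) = s - 5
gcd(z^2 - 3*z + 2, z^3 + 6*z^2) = 1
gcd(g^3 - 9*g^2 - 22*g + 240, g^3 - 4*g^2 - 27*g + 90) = g^2 - g - 30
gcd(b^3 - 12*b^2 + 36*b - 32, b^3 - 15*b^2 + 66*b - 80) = b^2 - 10*b + 16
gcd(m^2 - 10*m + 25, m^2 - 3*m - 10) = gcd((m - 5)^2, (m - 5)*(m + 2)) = m - 5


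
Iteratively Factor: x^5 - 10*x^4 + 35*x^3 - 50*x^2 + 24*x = (x - 3)*(x^4 - 7*x^3 + 14*x^2 - 8*x) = x*(x - 3)*(x^3 - 7*x^2 + 14*x - 8) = x*(x - 3)*(x - 1)*(x^2 - 6*x + 8) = x*(x - 3)*(x - 2)*(x - 1)*(x - 4)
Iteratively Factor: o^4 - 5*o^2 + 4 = (o - 1)*(o^3 + o^2 - 4*o - 4) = (o - 1)*(o + 1)*(o^2 - 4) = (o - 1)*(o + 1)*(o + 2)*(o - 2)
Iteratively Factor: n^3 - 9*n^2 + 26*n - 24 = (n - 2)*(n^2 - 7*n + 12) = (n - 3)*(n - 2)*(n - 4)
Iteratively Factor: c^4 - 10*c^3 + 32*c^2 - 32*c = (c - 4)*(c^3 - 6*c^2 + 8*c) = (c - 4)^2*(c^2 - 2*c) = (c - 4)^2*(c - 2)*(c)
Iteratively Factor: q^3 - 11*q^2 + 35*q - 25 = (q - 5)*(q^2 - 6*q + 5) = (q - 5)*(q - 1)*(q - 5)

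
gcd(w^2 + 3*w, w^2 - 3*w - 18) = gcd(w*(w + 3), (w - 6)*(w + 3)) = w + 3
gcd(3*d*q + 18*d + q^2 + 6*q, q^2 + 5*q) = 1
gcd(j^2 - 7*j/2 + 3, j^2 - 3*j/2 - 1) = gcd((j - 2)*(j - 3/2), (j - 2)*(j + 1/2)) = j - 2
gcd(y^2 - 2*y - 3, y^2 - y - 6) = y - 3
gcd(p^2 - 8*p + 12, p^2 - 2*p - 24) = p - 6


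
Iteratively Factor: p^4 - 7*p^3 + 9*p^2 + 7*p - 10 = (p + 1)*(p^3 - 8*p^2 + 17*p - 10) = (p - 1)*(p + 1)*(p^2 - 7*p + 10) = (p - 5)*(p - 1)*(p + 1)*(p - 2)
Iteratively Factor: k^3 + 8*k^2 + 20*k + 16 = (k + 2)*(k^2 + 6*k + 8) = (k + 2)^2*(k + 4)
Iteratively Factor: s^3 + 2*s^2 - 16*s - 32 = (s + 4)*(s^2 - 2*s - 8) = (s - 4)*(s + 4)*(s + 2)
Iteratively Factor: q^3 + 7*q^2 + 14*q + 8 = (q + 4)*(q^2 + 3*q + 2) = (q + 1)*(q + 4)*(q + 2)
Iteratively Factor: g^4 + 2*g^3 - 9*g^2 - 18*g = (g + 3)*(g^3 - g^2 - 6*g) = g*(g + 3)*(g^2 - g - 6) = g*(g + 2)*(g + 3)*(g - 3)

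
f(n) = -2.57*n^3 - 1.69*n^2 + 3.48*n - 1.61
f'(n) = -7.71*n^2 - 3.38*n + 3.48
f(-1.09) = -4.08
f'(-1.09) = -2.00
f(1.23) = -4.67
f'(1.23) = -12.34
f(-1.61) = -0.87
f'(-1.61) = -11.06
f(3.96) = -173.93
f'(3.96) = -130.81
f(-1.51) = -1.87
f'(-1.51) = -9.00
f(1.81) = -16.09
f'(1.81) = -27.90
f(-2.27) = 11.84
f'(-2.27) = -28.58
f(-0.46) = -3.32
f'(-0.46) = 3.40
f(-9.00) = 1703.71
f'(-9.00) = -590.61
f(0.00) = -1.61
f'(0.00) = 3.48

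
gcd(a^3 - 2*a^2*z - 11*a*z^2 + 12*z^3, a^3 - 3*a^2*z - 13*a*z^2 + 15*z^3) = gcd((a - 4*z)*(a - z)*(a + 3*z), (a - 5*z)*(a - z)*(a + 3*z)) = -a^2 - 2*a*z + 3*z^2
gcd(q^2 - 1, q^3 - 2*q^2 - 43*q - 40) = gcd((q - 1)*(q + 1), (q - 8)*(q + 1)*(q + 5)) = q + 1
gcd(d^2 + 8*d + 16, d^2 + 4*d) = d + 4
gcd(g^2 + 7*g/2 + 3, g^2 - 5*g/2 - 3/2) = 1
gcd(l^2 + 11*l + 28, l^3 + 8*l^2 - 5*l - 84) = l^2 + 11*l + 28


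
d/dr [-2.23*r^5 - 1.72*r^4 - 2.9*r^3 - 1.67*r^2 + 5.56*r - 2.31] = -11.15*r^4 - 6.88*r^3 - 8.7*r^2 - 3.34*r + 5.56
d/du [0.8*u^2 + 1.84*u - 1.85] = 1.6*u + 1.84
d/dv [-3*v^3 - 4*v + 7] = -9*v^2 - 4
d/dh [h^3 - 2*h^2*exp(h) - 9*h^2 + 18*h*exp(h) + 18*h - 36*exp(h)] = -2*h^2*exp(h) + 3*h^2 + 14*h*exp(h) - 18*h - 18*exp(h) + 18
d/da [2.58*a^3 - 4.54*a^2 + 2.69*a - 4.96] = 7.74*a^2 - 9.08*a + 2.69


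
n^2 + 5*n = n*(n + 5)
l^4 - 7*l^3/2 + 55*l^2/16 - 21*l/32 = l*(l - 7/4)*(l - 3/2)*(l - 1/4)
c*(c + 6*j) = c^2 + 6*c*j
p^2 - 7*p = p*(p - 7)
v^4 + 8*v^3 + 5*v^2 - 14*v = v*(v - 1)*(v + 2)*(v + 7)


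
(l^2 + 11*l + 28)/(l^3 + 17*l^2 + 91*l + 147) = (l + 4)/(l^2 + 10*l + 21)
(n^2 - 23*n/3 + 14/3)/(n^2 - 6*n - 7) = (n - 2/3)/(n + 1)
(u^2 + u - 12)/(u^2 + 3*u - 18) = (u + 4)/(u + 6)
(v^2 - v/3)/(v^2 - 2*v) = (v - 1/3)/(v - 2)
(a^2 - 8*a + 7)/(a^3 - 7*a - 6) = (-a^2 + 8*a - 7)/(-a^3 + 7*a + 6)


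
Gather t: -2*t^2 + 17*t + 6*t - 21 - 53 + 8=-2*t^2 + 23*t - 66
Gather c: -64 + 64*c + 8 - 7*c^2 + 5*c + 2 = -7*c^2 + 69*c - 54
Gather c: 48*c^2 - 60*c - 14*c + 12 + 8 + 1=48*c^2 - 74*c + 21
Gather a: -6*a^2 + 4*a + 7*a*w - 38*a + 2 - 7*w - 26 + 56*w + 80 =-6*a^2 + a*(7*w - 34) + 49*w + 56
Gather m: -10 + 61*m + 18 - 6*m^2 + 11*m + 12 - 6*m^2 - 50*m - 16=-12*m^2 + 22*m + 4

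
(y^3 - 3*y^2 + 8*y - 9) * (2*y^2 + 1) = 2*y^5 - 6*y^4 + 17*y^3 - 21*y^2 + 8*y - 9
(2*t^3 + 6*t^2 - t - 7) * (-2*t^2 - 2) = -4*t^5 - 12*t^4 - 2*t^3 + 2*t^2 + 2*t + 14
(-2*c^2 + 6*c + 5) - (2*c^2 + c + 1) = -4*c^2 + 5*c + 4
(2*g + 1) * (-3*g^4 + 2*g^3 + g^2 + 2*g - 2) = -6*g^5 + g^4 + 4*g^3 + 5*g^2 - 2*g - 2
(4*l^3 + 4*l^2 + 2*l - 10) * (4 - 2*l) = -8*l^4 + 8*l^3 + 12*l^2 + 28*l - 40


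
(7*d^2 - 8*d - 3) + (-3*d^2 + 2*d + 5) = 4*d^2 - 6*d + 2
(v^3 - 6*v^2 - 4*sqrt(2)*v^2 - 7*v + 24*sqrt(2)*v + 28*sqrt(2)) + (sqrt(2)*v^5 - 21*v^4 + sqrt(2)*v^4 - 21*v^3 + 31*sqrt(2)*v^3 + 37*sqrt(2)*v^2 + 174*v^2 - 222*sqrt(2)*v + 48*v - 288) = sqrt(2)*v^5 - 21*v^4 + sqrt(2)*v^4 - 20*v^3 + 31*sqrt(2)*v^3 + 33*sqrt(2)*v^2 + 168*v^2 - 198*sqrt(2)*v + 41*v - 288 + 28*sqrt(2)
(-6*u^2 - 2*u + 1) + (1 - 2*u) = -6*u^2 - 4*u + 2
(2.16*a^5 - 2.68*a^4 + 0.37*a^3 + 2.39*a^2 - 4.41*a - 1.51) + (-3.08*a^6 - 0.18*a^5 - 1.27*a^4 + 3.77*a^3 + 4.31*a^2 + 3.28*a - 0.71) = -3.08*a^6 + 1.98*a^5 - 3.95*a^4 + 4.14*a^3 + 6.7*a^2 - 1.13*a - 2.22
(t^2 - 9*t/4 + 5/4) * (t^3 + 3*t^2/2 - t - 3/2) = t^5 - 3*t^4/4 - 25*t^3/8 + 21*t^2/8 + 17*t/8 - 15/8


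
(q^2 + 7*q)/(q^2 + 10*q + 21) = q/(q + 3)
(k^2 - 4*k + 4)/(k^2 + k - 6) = (k - 2)/(k + 3)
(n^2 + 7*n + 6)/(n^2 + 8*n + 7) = (n + 6)/(n + 7)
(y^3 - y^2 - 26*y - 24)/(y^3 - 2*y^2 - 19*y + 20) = (y^2 - 5*y - 6)/(y^2 - 6*y + 5)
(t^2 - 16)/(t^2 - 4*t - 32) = (t - 4)/(t - 8)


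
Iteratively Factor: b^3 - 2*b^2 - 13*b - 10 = (b - 5)*(b^2 + 3*b + 2) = (b - 5)*(b + 2)*(b + 1)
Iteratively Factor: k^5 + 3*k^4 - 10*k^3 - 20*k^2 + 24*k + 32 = (k - 2)*(k^4 + 5*k^3 - 20*k - 16) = (k - 2)*(k + 1)*(k^3 + 4*k^2 - 4*k - 16) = (k - 2)*(k + 1)*(k + 4)*(k^2 - 4) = (k - 2)^2*(k + 1)*(k + 4)*(k + 2)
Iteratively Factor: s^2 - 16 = (s + 4)*(s - 4)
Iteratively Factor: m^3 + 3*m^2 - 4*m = (m - 1)*(m^2 + 4*m) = (m - 1)*(m + 4)*(m)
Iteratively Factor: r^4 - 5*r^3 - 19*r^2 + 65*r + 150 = (r - 5)*(r^3 - 19*r - 30) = (r - 5)^2*(r^2 + 5*r + 6) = (r - 5)^2*(r + 2)*(r + 3)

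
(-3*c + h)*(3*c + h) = -9*c^2 + h^2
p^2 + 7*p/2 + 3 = (p + 3/2)*(p + 2)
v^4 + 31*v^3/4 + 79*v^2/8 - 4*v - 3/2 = (v - 1/2)*(v + 1/4)*(v + 2)*(v + 6)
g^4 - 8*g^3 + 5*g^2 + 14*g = g*(g - 7)*(g - 2)*(g + 1)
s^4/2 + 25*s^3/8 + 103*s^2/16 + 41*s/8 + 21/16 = (s/2 + 1/2)*(s + 1/2)*(s + 7/4)*(s + 3)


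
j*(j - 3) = j^2 - 3*j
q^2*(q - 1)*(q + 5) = q^4 + 4*q^3 - 5*q^2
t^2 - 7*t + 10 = (t - 5)*(t - 2)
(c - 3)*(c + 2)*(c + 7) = c^3 + 6*c^2 - 13*c - 42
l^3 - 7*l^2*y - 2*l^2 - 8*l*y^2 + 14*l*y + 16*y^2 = (l - 2)*(l - 8*y)*(l + y)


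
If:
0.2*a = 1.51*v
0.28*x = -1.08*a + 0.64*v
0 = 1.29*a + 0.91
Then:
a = -0.71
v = -0.09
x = 2.51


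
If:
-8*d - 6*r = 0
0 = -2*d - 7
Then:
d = -7/2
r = 14/3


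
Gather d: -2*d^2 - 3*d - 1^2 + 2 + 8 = -2*d^2 - 3*d + 9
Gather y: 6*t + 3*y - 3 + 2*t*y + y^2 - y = 6*t + y^2 + y*(2*t + 2) - 3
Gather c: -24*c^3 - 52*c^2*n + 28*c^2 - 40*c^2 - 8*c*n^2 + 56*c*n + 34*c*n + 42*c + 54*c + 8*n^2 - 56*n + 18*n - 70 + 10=-24*c^3 + c^2*(-52*n - 12) + c*(-8*n^2 + 90*n + 96) + 8*n^2 - 38*n - 60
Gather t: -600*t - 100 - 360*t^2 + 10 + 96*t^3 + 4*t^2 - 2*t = 96*t^3 - 356*t^2 - 602*t - 90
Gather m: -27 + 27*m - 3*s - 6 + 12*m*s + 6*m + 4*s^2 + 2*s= m*(12*s + 33) + 4*s^2 - s - 33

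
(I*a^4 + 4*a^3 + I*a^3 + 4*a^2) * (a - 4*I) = I*a^5 + 8*a^4 + I*a^4 + 8*a^3 - 16*I*a^3 - 16*I*a^2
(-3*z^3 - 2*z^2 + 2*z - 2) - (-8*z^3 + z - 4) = 5*z^3 - 2*z^2 + z + 2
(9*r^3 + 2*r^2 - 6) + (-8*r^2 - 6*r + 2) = 9*r^3 - 6*r^2 - 6*r - 4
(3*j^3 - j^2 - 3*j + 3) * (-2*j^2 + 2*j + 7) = -6*j^5 + 8*j^4 + 25*j^3 - 19*j^2 - 15*j + 21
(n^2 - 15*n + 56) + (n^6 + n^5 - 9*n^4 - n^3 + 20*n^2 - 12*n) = n^6 + n^5 - 9*n^4 - n^3 + 21*n^2 - 27*n + 56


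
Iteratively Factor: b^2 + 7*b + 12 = (b + 3)*(b + 4)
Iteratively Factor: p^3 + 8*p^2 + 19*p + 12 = (p + 3)*(p^2 + 5*p + 4) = (p + 1)*(p + 3)*(p + 4)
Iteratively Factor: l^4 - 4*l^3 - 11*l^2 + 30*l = (l - 2)*(l^3 - 2*l^2 - 15*l) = (l - 2)*(l + 3)*(l^2 - 5*l) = (l - 5)*(l - 2)*(l + 3)*(l)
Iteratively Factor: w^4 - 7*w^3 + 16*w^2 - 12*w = (w - 3)*(w^3 - 4*w^2 + 4*w) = (w - 3)*(w - 2)*(w^2 - 2*w) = w*(w - 3)*(w - 2)*(w - 2)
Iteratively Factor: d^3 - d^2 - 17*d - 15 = (d + 1)*(d^2 - 2*d - 15) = (d + 1)*(d + 3)*(d - 5)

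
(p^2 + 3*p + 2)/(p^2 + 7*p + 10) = (p + 1)/(p + 5)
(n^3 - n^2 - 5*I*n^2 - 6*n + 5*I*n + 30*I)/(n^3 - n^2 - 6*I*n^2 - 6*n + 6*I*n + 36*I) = (n - 5*I)/(n - 6*I)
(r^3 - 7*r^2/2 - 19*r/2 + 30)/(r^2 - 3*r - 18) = (r^2 - 13*r/2 + 10)/(r - 6)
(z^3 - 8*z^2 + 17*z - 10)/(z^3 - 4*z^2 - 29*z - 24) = (-z^3 + 8*z^2 - 17*z + 10)/(-z^3 + 4*z^2 + 29*z + 24)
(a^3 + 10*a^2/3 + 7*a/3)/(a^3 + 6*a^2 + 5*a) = (a + 7/3)/(a + 5)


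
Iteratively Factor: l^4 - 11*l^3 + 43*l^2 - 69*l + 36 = (l - 3)*(l^3 - 8*l^2 + 19*l - 12) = (l - 3)^2*(l^2 - 5*l + 4) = (l - 3)^2*(l - 1)*(l - 4)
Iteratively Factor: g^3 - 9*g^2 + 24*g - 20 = (g - 2)*(g^2 - 7*g + 10) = (g - 5)*(g - 2)*(g - 2)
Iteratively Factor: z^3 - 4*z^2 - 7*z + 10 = (z - 5)*(z^2 + z - 2) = (z - 5)*(z - 1)*(z + 2)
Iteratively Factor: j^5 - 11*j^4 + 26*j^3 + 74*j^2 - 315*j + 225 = (j + 3)*(j^4 - 14*j^3 + 68*j^2 - 130*j + 75) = (j - 5)*(j + 3)*(j^3 - 9*j^2 + 23*j - 15) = (j - 5)*(j - 1)*(j + 3)*(j^2 - 8*j + 15) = (j - 5)*(j - 3)*(j - 1)*(j + 3)*(j - 5)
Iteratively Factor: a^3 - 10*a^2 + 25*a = (a - 5)*(a^2 - 5*a) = (a - 5)^2*(a)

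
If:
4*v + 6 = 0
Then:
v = -3/2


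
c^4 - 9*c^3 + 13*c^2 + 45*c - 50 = (c - 5)^2*(c - 1)*(c + 2)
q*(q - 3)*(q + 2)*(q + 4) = q^4 + 3*q^3 - 10*q^2 - 24*q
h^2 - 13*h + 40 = (h - 8)*(h - 5)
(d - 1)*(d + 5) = d^2 + 4*d - 5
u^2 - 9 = (u - 3)*(u + 3)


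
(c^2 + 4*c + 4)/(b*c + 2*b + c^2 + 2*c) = (c + 2)/(b + c)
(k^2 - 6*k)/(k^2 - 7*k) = (k - 6)/(k - 7)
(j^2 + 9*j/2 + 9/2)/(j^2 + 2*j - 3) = (j + 3/2)/(j - 1)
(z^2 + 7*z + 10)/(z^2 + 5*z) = (z + 2)/z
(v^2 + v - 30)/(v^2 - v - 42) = (v - 5)/(v - 7)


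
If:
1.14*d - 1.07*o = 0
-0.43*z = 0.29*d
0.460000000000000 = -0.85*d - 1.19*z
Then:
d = -9.70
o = -10.33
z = 6.54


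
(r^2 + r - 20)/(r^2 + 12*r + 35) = (r - 4)/(r + 7)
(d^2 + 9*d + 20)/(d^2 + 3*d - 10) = (d + 4)/(d - 2)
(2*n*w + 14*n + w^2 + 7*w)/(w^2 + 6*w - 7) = (2*n + w)/(w - 1)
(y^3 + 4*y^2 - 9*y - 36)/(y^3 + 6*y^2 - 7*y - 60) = (y + 3)/(y + 5)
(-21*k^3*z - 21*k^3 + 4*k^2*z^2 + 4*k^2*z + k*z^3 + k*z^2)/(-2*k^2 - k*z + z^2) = k*(21*k^2*z + 21*k^2 - 4*k*z^2 - 4*k*z - z^3 - z^2)/(2*k^2 + k*z - z^2)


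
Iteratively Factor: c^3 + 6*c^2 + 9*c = (c + 3)*(c^2 + 3*c) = c*(c + 3)*(c + 3)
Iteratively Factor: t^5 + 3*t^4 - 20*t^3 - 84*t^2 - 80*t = (t)*(t^4 + 3*t^3 - 20*t^2 - 84*t - 80) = t*(t + 2)*(t^3 + t^2 - 22*t - 40) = t*(t - 5)*(t + 2)*(t^2 + 6*t + 8) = t*(t - 5)*(t + 2)^2*(t + 4)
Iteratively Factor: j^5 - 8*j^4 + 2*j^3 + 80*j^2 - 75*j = (j + 3)*(j^4 - 11*j^3 + 35*j^2 - 25*j) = (j - 1)*(j + 3)*(j^3 - 10*j^2 + 25*j) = (j - 5)*(j - 1)*(j + 3)*(j^2 - 5*j) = (j - 5)^2*(j - 1)*(j + 3)*(j)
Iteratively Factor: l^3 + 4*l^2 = (l + 4)*(l^2) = l*(l + 4)*(l)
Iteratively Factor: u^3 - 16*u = (u + 4)*(u^2 - 4*u) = (u - 4)*(u + 4)*(u)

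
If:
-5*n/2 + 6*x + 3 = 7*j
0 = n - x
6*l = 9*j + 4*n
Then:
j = x/2 + 3/7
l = 17*x/12 + 9/14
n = x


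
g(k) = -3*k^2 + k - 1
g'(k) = 1 - 6*k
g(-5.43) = -94.88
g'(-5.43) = 33.58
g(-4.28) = -60.24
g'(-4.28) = 26.68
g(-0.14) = -1.20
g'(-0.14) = 1.84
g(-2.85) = -28.22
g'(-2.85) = 18.10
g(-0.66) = -2.97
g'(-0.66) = 4.96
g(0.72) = -1.84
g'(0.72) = -3.32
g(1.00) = -3.00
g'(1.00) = -5.00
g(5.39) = -82.77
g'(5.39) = -31.34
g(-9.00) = -253.00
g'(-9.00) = 55.00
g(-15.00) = -691.00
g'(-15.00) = 91.00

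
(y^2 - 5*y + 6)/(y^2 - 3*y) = (y - 2)/y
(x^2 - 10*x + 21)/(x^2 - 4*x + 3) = (x - 7)/(x - 1)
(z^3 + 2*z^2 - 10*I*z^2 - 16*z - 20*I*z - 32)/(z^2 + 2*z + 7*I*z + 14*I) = (z^2 - 10*I*z - 16)/(z + 7*I)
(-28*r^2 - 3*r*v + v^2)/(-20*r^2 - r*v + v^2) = (7*r - v)/(5*r - v)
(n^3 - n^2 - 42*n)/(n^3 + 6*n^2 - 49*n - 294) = n/(n + 7)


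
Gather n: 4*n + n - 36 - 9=5*n - 45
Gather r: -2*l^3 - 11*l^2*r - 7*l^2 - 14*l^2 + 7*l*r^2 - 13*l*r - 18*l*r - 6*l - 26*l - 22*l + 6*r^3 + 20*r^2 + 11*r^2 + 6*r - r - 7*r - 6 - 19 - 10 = -2*l^3 - 21*l^2 - 54*l + 6*r^3 + r^2*(7*l + 31) + r*(-11*l^2 - 31*l - 2) - 35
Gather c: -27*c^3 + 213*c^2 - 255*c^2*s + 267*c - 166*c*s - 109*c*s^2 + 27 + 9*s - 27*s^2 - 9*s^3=-27*c^3 + c^2*(213 - 255*s) + c*(-109*s^2 - 166*s + 267) - 9*s^3 - 27*s^2 + 9*s + 27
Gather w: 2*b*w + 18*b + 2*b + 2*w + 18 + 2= 20*b + w*(2*b + 2) + 20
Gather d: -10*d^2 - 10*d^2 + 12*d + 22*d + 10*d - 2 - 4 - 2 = -20*d^2 + 44*d - 8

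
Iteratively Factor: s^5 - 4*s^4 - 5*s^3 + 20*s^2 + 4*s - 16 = (s + 2)*(s^4 - 6*s^3 + 7*s^2 + 6*s - 8) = (s + 1)*(s + 2)*(s^3 - 7*s^2 + 14*s - 8) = (s - 2)*(s + 1)*(s + 2)*(s^2 - 5*s + 4) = (s - 2)*(s - 1)*(s + 1)*(s + 2)*(s - 4)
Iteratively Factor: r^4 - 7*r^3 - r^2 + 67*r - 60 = (r + 3)*(r^3 - 10*r^2 + 29*r - 20) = (r - 4)*(r + 3)*(r^2 - 6*r + 5) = (r - 4)*(r - 1)*(r + 3)*(r - 5)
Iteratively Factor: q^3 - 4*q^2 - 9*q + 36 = (q - 3)*(q^2 - q - 12) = (q - 4)*(q - 3)*(q + 3)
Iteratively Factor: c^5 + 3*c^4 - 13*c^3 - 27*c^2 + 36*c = (c + 4)*(c^4 - c^3 - 9*c^2 + 9*c) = (c + 3)*(c + 4)*(c^3 - 4*c^2 + 3*c) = c*(c + 3)*(c + 4)*(c^2 - 4*c + 3) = c*(c - 3)*(c + 3)*(c + 4)*(c - 1)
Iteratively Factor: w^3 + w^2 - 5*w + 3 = (w + 3)*(w^2 - 2*w + 1) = (w - 1)*(w + 3)*(w - 1)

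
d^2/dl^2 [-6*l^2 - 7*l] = -12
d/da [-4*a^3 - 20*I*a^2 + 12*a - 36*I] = -12*a^2 - 40*I*a + 12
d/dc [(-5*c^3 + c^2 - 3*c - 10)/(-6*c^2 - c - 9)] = (30*c^4 + 10*c^3 + 116*c^2 - 138*c + 17)/(36*c^4 + 12*c^3 + 109*c^2 + 18*c + 81)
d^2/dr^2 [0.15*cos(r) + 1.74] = -0.15*cos(r)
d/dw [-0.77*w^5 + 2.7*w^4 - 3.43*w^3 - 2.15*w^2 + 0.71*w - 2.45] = -3.85*w^4 + 10.8*w^3 - 10.29*w^2 - 4.3*w + 0.71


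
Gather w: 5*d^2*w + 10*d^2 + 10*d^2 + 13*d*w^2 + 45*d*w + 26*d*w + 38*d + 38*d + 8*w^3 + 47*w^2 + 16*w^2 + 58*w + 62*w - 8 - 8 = 20*d^2 + 76*d + 8*w^3 + w^2*(13*d + 63) + w*(5*d^2 + 71*d + 120) - 16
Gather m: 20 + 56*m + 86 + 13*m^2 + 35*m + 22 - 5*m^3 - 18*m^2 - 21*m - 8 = -5*m^3 - 5*m^2 + 70*m + 120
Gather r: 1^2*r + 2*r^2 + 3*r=2*r^2 + 4*r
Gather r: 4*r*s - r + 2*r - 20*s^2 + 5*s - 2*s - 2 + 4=r*(4*s + 1) - 20*s^2 + 3*s + 2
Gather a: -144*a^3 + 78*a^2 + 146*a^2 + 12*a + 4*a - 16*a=-144*a^3 + 224*a^2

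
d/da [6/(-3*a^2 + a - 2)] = 6*(6*a - 1)/(3*a^2 - a + 2)^2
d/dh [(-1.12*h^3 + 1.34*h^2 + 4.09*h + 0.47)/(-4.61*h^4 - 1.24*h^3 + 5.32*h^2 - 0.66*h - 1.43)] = (-5.1632*h^6 + 12.3548*h^5 + 52.2679*h^4 + 20.2884*h^3 - 16.09*h^2 - 8.8332*h - 5.5385)/(21.2521*h^8 + 11.4328*h^7 - 47.5128*h^6 - 7.1084*h^5 + 43.1238*h^4 - 3.476*h^3 - 14.7796*h^2 + 1.8876*h + 2.0449)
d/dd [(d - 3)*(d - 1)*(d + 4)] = 3*d^2 - 13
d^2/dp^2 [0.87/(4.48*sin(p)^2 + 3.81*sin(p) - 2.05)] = (-69.844992*sin(p)^4 - 44.549568*sin(p)^3 + 60.178161*sin(p)^2 + 82.304001*sin(p) + 41.238174)/(4.48*sin(p)^2 + 3.81*sin(p) - 2.05)^3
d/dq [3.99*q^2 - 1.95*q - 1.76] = 7.98*q - 1.95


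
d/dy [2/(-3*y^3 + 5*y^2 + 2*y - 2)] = 2*(9*y^2 - 10*y - 2)/(3*y^3 - 5*y^2 - 2*y + 2)^2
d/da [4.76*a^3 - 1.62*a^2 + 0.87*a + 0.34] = 14.28*a^2 - 3.24*a + 0.87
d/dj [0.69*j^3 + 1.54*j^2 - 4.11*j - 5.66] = 2.07*j^2 + 3.08*j - 4.11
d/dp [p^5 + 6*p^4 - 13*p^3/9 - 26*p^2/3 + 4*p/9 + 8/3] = 5*p^4 + 24*p^3 - 13*p^2/3 - 52*p/3 + 4/9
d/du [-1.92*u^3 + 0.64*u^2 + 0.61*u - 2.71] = -5.76*u^2 + 1.28*u + 0.61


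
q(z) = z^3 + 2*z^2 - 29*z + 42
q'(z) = 3*z^2 + 4*z - 29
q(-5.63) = 90.21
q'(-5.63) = 43.57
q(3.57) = 9.46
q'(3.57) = 23.51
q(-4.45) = 122.53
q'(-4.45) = 12.61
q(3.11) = 1.23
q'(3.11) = 12.46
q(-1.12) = 75.58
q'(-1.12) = -29.72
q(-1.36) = 82.62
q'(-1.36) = -28.89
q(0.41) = 30.52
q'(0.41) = -26.86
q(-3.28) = 123.35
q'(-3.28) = -9.84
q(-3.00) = 120.00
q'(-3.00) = -14.00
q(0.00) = 42.00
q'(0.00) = -29.00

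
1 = 1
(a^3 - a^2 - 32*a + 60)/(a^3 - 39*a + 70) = (a + 6)/(a + 7)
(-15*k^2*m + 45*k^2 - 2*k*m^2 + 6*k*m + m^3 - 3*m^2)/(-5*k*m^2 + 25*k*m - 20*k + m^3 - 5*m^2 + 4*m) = (3*k*m - 9*k + m^2 - 3*m)/(m^2 - 5*m + 4)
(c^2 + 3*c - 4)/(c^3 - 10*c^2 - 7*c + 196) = (c - 1)/(c^2 - 14*c + 49)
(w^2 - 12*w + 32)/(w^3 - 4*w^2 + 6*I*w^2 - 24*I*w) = (w - 8)/(w*(w + 6*I))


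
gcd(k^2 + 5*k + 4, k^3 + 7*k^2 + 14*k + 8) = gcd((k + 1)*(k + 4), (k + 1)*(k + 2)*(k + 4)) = k^2 + 5*k + 4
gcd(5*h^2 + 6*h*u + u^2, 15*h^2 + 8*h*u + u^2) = 5*h + u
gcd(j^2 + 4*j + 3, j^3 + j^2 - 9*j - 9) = j^2 + 4*j + 3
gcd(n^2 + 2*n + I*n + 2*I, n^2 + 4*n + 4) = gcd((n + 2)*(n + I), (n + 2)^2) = n + 2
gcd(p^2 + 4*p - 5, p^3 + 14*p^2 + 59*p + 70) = p + 5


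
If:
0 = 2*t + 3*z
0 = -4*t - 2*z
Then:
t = 0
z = 0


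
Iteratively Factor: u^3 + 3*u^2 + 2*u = (u + 1)*(u^2 + 2*u) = (u + 1)*(u + 2)*(u)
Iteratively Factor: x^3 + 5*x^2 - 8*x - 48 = (x + 4)*(x^2 + x - 12) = (x - 3)*(x + 4)*(x + 4)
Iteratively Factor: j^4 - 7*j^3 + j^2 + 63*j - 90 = (j - 3)*(j^3 - 4*j^2 - 11*j + 30) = (j - 3)*(j - 2)*(j^2 - 2*j - 15) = (j - 5)*(j - 3)*(j - 2)*(j + 3)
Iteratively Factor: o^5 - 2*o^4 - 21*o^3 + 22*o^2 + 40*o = (o - 2)*(o^4 - 21*o^2 - 20*o) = o*(o - 2)*(o^3 - 21*o - 20) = o*(o - 2)*(o + 1)*(o^2 - o - 20) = o*(o - 2)*(o + 1)*(o + 4)*(o - 5)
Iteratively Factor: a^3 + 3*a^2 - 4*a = (a - 1)*(a^2 + 4*a) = (a - 1)*(a + 4)*(a)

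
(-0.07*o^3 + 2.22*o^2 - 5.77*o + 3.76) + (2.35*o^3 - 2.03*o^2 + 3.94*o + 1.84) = 2.28*o^3 + 0.19*o^2 - 1.83*o + 5.6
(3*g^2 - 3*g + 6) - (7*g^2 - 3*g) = 6 - 4*g^2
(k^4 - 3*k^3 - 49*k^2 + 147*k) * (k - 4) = k^5 - 7*k^4 - 37*k^3 + 343*k^2 - 588*k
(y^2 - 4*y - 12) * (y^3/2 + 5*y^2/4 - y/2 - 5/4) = y^5/2 - 3*y^4/4 - 23*y^3/2 - 57*y^2/4 + 11*y + 15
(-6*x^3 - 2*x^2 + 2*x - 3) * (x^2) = -6*x^5 - 2*x^4 + 2*x^3 - 3*x^2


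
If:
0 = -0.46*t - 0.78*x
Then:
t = -1.69565217391304*x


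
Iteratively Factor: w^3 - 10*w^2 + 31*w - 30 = (w - 3)*(w^2 - 7*w + 10) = (w - 3)*(w - 2)*(w - 5)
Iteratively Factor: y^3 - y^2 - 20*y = (y + 4)*(y^2 - 5*y) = y*(y + 4)*(y - 5)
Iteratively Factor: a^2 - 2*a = (a - 2)*(a)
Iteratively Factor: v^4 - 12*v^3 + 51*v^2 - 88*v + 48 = (v - 1)*(v^3 - 11*v^2 + 40*v - 48) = (v - 4)*(v - 1)*(v^2 - 7*v + 12) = (v - 4)^2*(v - 1)*(v - 3)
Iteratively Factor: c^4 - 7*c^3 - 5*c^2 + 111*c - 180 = (c - 5)*(c^3 - 2*c^2 - 15*c + 36) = (c - 5)*(c + 4)*(c^2 - 6*c + 9) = (c - 5)*(c - 3)*(c + 4)*(c - 3)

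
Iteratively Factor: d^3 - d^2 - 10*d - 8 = (d + 1)*(d^2 - 2*d - 8) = (d - 4)*(d + 1)*(d + 2)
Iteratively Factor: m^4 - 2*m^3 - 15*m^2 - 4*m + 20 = (m + 2)*(m^3 - 4*m^2 - 7*m + 10) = (m + 2)^2*(m^2 - 6*m + 5) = (m - 1)*(m + 2)^2*(m - 5)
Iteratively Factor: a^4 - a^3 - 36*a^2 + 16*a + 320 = (a - 5)*(a^3 + 4*a^2 - 16*a - 64) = (a - 5)*(a + 4)*(a^2 - 16) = (a - 5)*(a - 4)*(a + 4)*(a + 4)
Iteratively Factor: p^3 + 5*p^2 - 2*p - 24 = (p + 4)*(p^2 + p - 6) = (p + 3)*(p + 4)*(p - 2)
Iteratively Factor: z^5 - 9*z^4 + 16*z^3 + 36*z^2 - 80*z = (z - 2)*(z^4 - 7*z^3 + 2*z^2 + 40*z) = (z - 2)*(z + 2)*(z^3 - 9*z^2 + 20*z) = z*(z - 2)*(z + 2)*(z^2 - 9*z + 20) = z*(z - 4)*(z - 2)*(z + 2)*(z - 5)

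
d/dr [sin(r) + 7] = cos(r)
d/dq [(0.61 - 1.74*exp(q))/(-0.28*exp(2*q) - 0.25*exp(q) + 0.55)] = (-0.4872*exp(2*q) + 0.3416*exp(q) - 0.8045)*exp(q)/(0.0784*exp(4*q) + 0.14*exp(3*q) - 0.2455*exp(2*q) - 0.275*exp(q) + 0.3025)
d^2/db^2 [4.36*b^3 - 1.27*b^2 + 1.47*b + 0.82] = 26.16*b - 2.54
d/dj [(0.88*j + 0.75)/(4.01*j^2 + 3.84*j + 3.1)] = (3.5288*j^2 + 3.3792*j - (0.88*j + 0.75)*(8.02*j + 3.84) + 2.728)/(4.01*j^2 + 3.84*j + 3.1)^2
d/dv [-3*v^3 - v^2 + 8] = v*(-9*v - 2)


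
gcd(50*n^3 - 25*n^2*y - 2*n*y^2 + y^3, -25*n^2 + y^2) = -25*n^2 + y^2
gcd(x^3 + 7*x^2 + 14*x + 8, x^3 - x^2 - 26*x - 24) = x^2 + 5*x + 4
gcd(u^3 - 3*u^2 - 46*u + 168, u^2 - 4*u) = u - 4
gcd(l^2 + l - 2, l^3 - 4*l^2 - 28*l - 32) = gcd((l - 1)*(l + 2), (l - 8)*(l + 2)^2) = l + 2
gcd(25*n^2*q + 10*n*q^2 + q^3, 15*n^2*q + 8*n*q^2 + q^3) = 5*n*q + q^2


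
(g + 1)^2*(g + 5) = g^3 + 7*g^2 + 11*g + 5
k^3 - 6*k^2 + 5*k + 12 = (k - 4)*(k - 3)*(k + 1)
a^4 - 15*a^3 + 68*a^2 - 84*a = a*(a - 7)*(a - 6)*(a - 2)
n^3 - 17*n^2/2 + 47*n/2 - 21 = (n - 7/2)*(n - 3)*(n - 2)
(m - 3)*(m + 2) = m^2 - m - 6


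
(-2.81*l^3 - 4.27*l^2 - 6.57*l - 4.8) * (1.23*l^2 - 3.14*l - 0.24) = -3.4563*l^5 + 3.5713*l^4 + 6.0011*l^3 + 15.7506*l^2 + 16.6488*l + 1.152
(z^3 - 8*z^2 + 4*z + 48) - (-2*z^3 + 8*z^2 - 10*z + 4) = 3*z^3 - 16*z^2 + 14*z + 44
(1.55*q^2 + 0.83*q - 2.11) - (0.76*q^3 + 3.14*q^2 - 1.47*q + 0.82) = -0.76*q^3 - 1.59*q^2 + 2.3*q - 2.93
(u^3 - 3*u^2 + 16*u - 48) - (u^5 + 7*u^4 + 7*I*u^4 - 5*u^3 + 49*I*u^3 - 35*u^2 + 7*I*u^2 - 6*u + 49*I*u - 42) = -u^5 - 7*u^4 - 7*I*u^4 + 6*u^3 - 49*I*u^3 + 32*u^2 - 7*I*u^2 + 22*u - 49*I*u - 6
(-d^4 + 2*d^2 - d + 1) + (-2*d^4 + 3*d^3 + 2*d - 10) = -3*d^4 + 3*d^3 + 2*d^2 + d - 9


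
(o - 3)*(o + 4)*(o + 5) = o^3 + 6*o^2 - 7*o - 60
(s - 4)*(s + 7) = s^2 + 3*s - 28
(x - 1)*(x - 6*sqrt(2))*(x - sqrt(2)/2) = x^3 - 13*sqrt(2)*x^2/2 - x^2 + 6*x + 13*sqrt(2)*x/2 - 6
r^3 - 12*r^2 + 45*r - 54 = (r - 6)*(r - 3)^2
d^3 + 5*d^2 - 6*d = d*(d - 1)*(d + 6)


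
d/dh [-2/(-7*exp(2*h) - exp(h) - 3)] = (-28*exp(h) - 2)*exp(h)/(7*exp(2*h) + exp(h) + 3)^2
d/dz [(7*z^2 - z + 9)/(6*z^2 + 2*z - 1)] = (20*z^2 - 122*z - 17)/(36*z^4 + 24*z^3 - 8*z^2 - 4*z + 1)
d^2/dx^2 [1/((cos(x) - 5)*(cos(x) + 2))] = (-4*sin(x)^4 + 51*sin(x)^2 + 75*cos(x)/4 + 9*cos(3*x)/4 - 9)/((cos(x) - 5)^3*(cos(x) + 2)^3)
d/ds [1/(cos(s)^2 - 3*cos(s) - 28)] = (2*cos(s) - 3)*sin(s)/(sin(s)^2 + 3*cos(s) + 27)^2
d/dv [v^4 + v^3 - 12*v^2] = v*(4*v^2 + 3*v - 24)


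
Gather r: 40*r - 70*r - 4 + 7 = 3 - 30*r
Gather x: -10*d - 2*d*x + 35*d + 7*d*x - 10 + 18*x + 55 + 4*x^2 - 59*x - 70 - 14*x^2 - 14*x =25*d - 10*x^2 + x*(5*d - 55) - 25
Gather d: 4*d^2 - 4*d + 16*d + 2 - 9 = 4*d^2 + 12*d - 7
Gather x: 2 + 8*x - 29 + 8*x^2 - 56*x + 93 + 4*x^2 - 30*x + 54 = 12*x^2 - 78*x + 120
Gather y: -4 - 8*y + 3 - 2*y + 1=-10*y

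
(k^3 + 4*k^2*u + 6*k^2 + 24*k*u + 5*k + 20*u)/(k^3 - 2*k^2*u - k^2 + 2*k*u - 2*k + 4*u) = (-k^2 - 4*k*u - 5*k - 20*u)/(-k^2 + 2*k*u + 2*k - 4*u)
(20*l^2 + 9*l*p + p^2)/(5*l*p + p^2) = (4*l + p)/p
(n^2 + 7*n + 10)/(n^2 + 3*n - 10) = (n + 2)/(n - 2)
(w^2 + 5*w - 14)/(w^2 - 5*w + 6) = (w + 7)/(w - 3)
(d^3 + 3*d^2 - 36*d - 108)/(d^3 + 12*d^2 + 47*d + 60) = (d^2 - 36)/(d^2 + 9*d + 20)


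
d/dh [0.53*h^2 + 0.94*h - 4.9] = 1.06*h + 0.94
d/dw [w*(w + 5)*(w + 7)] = 3*w^2 + 24*w + 35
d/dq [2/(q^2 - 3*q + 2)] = 2*(3 - 2*q)/(q^2 - 3*q + 2)^2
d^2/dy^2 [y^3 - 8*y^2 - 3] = 6*y - 16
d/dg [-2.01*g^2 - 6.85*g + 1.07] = -4.02*g - 6.85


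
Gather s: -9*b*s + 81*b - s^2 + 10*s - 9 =81*b - s^2 + s*(10 - 9*b) - 9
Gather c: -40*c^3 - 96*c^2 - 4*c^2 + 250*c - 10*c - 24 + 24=-40*c^3 - 100*c^2 + 240*c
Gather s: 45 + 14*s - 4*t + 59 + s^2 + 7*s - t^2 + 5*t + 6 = s^2 + 21*s - t^2 + t + 110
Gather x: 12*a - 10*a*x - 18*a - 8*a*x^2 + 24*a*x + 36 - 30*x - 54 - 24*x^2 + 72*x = -6*a + x^2*(-8*a - 24) + x*(14*a + 42) - 18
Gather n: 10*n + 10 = 10*n + 10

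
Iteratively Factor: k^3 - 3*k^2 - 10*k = (k)*(k^2 - 3*k - 10) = k*(k + 2)*(k - 5)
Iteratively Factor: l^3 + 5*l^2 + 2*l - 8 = (l - 1)*(l^2 + 6*l + 8) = (l - 1)*(l + 4)*(l + 2)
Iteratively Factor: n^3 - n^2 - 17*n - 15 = (n + 3)*(n^2 - 4*n - 5) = (n - 5)*(n + 3)*(n + 1)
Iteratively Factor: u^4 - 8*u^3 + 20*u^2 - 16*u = (u - 2)*(u^3 - 6*u^2 + 8*u) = (u - 4)*(u - 2)*(u^2 - 2*u) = u*(u - 4)*(u - 2)*(u - 2)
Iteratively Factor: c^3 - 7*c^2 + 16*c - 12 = (c - 2)*(c^2 - 5*c + 6) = (c - 2)^2*(c - 3)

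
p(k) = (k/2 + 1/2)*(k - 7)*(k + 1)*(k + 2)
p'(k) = (k/2 + 1/2)*(k - 7)*(k + 1) + (k/2 + 1/2)*(k - 7)*(k + 2) + (k/2 + 1/2)*(k + 1)*(k + 2) + (k - 7)*(k + 1)*(k + 2)/2 = 2*k^3 - 9*k^2/2 - 23*k - 33/2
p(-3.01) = 20.42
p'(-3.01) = -42.58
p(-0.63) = -0.72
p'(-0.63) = -4.30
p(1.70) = -71.48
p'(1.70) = -58.78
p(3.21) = -174.99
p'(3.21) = -70.55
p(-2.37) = 3.25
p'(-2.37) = -13.89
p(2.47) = -121.91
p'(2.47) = -70.63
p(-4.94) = 272.47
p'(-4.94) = -253.80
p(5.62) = -230.42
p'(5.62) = 67.12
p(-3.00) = 20.00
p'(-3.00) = -42.00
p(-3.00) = 20.00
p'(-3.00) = -42.00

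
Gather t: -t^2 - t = -t^2 - t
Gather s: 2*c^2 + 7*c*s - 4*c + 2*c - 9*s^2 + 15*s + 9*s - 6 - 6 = 2*c^2 - 2*c - 9*s^2 + s*(7*c + 24) - 12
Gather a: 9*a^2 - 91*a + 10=9*a^2 - 91*a + 10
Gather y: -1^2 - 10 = -11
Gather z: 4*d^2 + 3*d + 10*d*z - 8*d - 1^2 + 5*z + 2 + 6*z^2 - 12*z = 4*d^2 - 5*d + 6*z^2 + z*(10*d - 7) + 1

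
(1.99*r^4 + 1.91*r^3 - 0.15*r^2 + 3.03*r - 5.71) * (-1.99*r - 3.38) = -3.9601*r^5 - 10.5271*r^4 - 6.1573*r^3 - 5.5227*r^2 + 1.1215*r + 19.2998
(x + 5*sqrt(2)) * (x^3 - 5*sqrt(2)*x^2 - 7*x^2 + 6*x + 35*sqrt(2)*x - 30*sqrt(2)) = x^4 - 7*x^3 - 44*x^2 + 350*x - 300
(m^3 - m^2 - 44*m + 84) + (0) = m^3 - m^2 - 44*m + 84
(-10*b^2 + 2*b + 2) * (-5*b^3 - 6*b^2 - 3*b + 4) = 50*b^5 + 50*b^4 + 8*b^3 - 58*b^2 + 2*b + 8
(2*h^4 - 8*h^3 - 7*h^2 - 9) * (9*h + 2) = 18*h^5 - 68*h^4 - 79*h^3 - 14*h^2 - 81*h - 18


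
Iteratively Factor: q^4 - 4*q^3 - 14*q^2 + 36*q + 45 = (q + 3)*(q^3 - 7*q^2 + 7*q + 15) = (q + 1)*(q + 3)*(q^2 - 8*q + 15) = (q - 5)*(q + 1)*(q + 3)*(q - 3)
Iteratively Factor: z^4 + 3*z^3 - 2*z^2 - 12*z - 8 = (z + 2)*(z^3 + z^2 - 4*z - 4) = (z - 2)*(z + 2)*(z^2 + 3*z + 2) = (z - 2)*(z + 1)*(z + 2)*(z + 2)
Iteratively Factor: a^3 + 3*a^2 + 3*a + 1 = (a + 1)*(a^2 + 2*a + 1) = (a + 1)^2*(a + 1)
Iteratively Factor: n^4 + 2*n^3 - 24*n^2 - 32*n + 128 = (n + 4)*(n^3 - 2*n^2 - 16*n + 32) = (n - 4)*(n + 4)*(n^2 + 2*n - 8) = (n - 4)*(n - 2)*(n + 4)*(n + 4)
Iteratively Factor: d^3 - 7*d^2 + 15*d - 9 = (d - 3)*(d^2 - 4*d + 3) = (d - 3)^2*(d - 1)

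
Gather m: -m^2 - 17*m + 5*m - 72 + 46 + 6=-m^2 - 12*m - 20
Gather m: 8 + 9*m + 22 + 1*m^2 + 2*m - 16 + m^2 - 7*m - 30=2*m^2 + 4*m - 16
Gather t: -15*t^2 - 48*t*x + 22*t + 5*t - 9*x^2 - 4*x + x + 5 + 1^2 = -15*t^2 + t*(27 - 48*x) - 9*x^2 - 3*x + 6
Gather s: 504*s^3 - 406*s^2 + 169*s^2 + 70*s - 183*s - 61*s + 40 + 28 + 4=504*s^3 - 237*s^2 - 174*s + 72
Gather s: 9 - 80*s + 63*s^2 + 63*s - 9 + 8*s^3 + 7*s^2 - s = 8*s^3 + 70*s^2 - 18*s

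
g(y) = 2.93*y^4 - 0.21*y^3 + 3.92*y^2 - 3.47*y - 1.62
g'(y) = 11.72*y^3 - 0.63*y^2 + 7.84*y - 3.47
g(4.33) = 1069.76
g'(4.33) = 970.13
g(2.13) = 67.05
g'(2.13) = 123.63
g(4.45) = 1191.03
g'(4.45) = 1051.72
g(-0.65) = 2.87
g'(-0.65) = -12.05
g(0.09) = -1.90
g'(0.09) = -2.76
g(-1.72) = 42.66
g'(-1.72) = -78.46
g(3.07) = 278.86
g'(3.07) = 353.77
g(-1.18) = 13.96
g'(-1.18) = -32.85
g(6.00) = 3870.60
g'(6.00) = 2552.41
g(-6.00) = 4002.96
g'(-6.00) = -2604.71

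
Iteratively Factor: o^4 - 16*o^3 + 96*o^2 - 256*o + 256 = (o - 4)*(o^3 - 12*o^2 + 48*o - 64) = (o - 4)^2*(o^2 - 8*o + 16) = (o - 4)^3*(o - 4)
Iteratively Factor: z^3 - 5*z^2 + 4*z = (z - 4)*(z^2 - z) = (z - 4)*(z - 1)*(z)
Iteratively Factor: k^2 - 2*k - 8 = (k - 4)*(k + 2)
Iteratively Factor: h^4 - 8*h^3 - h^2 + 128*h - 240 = (h - 4)*(h^3 - 4*h^2 - 17*h + 60) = (h - 5)*(h - 4)*(h^2 + h - 12) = (h - 5)*(h - 4)*(h + 4)*(h - 3)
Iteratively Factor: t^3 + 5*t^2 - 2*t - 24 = (t - 2)*(t^2 + 7*t + 12) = (t - 2)*(t + 4)*(t + 3)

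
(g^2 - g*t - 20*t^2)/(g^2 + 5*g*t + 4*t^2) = (g - 5*t)/(g + t)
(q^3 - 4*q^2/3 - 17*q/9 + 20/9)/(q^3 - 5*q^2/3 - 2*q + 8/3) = (q - 5/3)/(q - 2)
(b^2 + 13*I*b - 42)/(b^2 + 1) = (b^2 + 13*I*b - 42)/(b^2 + 1)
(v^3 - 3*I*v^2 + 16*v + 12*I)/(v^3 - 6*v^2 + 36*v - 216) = (v^2 + 3*I*v - 2)/(v^2 + 6*v*(-1 + I) - 36*I)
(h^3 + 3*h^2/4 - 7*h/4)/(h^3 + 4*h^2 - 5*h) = (h + 7/4)/(h + 5)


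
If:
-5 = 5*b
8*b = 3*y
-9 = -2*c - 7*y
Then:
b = -1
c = 83/6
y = -8/3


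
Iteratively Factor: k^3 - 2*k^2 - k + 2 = (k - 2)*(k^2 - 1) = (k - 2)*(k + 1)*(k - 1)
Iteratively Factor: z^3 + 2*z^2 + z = (z + 1)*(z^2 + z) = z*(z + 1)*(z + 1)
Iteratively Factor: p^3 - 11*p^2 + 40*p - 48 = (p - 3)*(p^2 - 8*p + 16) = (p - 4)*(p - 3)*(p - 4)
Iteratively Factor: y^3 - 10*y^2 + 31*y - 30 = (y - 5)*(y^2 - 5*y + 6) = (y - 5)*(y - 2)*(y - 3)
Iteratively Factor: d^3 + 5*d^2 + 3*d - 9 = (d + 3)*(d^2 + 2*d - 3) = (d - 1)*(d + 3)*(d + 3)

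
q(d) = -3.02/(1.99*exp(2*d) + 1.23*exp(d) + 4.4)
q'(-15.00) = 0.00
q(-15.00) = -0.69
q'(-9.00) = 0.00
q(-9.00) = -0.69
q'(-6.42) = 0.00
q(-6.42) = -0.69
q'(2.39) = 0.02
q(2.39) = -0.01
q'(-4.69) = 0.00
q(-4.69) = -0.68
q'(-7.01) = 0.00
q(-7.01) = -0.69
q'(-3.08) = 0.01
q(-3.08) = -0.68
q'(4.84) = 0.00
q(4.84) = -0.00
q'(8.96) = 0.00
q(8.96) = -0.00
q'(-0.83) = 0.14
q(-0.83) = -0.57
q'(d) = -3.02*(-3.98*exp(2*d) - 1.23*exp(d))/(1.99*exp(2*d) + 1.23*exp(d) + 4.4)^2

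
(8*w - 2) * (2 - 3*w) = -24*w^2 + 22*w - 4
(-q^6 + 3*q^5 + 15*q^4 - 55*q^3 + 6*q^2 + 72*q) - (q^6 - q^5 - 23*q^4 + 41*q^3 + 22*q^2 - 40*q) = -2*q^6 + 4*q^5 + 38*q^4 - 96*q^3 - 16*q^2 + 112*q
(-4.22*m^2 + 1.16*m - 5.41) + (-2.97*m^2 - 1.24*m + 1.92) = -7.19*m^2 - 0.0800000000000001*m - 3.49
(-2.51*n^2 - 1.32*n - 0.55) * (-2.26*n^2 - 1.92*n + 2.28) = 5.6726*n^4 + 7.8024*n^3 - 1.9454*n^2 - 1.9536*n - 1.254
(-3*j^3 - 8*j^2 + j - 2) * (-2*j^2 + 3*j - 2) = 6*j^5 + 7*j^4 - 20*j^3 + 23*j^2 - 8*j + 4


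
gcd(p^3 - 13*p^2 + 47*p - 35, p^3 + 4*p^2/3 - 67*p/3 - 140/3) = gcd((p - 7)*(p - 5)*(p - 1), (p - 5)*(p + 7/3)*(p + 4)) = p - 5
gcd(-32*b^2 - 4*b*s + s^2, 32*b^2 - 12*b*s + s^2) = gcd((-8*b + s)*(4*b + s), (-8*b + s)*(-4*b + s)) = -8*b + s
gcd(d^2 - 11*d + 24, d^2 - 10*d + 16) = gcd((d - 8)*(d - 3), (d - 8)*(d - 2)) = d - 8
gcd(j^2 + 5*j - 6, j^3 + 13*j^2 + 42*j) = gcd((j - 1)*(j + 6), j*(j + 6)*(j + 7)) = j + 6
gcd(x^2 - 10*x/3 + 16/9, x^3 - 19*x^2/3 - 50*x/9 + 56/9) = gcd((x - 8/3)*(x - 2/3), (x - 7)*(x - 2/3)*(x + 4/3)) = x - 2/3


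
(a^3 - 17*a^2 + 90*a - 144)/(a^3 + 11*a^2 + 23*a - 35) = (a^3 - 17*a^2 + 90*a - 144)/(a^3 + 11*a^2 + 23*a - 35)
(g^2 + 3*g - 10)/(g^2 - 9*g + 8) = (g^2 + 3*g - 10)/(g^2 - 9*g + 8)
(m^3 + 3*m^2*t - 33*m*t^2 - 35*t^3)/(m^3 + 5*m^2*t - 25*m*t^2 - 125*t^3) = (m^2 + 8*m*t + 7*t^2)/(m^2 + 10*m*t + 25*t^2)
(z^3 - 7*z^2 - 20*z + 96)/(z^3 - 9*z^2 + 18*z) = (z^2 - 4*z - 32)/(z*(z - 6))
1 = 1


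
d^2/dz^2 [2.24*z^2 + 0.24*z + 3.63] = 4.48000000000000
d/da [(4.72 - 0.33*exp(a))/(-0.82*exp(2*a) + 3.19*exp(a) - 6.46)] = (-0.2706*exp(2*a) + 7.7408*exp(a) - 12.925)*exp(a)/(0.6724*exp(4*a) - 5.2316*exp(3*a) + 20.7705*exp(2*a) - 41.2148*exp(a) + 41.7316)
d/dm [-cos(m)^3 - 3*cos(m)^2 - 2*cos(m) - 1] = (3*cos(m)^2 + 6*cos(m) + 2)*sin(m)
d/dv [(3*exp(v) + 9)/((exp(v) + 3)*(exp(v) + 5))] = -3*exp(v)/(exp(2*v) + 10*exp(v) + 25)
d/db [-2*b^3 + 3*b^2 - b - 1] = -6*b^2 + 6*b - 1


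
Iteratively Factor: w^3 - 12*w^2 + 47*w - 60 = (w - 5)*(w^2 - 7*w + 12) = (w - 5)*(w - 4)*(w - 3)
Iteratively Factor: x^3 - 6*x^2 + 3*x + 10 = (x - 5)*(x^2 - x - 2) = (x - 5)*(x + 1)*(x - 2)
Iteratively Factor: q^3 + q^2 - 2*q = (q)*(q^2 + q - 2) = q*(q - 1)*(q + 2)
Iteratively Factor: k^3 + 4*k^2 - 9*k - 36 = (k - 3)*(k^2 + 7*k + 12) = (k - 3)*(k + 3)*(k + 4)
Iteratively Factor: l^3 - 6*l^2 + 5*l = (l - 1)*(l^2 - 5*l) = (l - 5)*(l - 1)*(l)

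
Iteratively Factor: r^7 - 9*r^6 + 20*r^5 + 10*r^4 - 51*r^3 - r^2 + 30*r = (r - 1)*(r^6 - 8*r^5 + 12*r^4 + 22*r^3 - 29*r^2 - 30*r) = (r - 2)*(r - 1)*(r^5 - 6*r^4 + 22*r^2 + 15*r) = (r - 2)*(r - 1)*(r + 1)*(r^4 - 7*r^3 + 7*r^2 + 15*r) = (r - 2)*(r - 1)*(r + 1)^2*(r^3 - 8*r^2 + 15*r) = (r - 3)*(r - 2)*(r - 1)*(r + 1)^2*(r^2 - 5*r) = (r - 5)*(r - 3)*(r - 2)*(r - 1)*(r + 1)^2*(r)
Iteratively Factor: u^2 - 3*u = (u - 3)*(u)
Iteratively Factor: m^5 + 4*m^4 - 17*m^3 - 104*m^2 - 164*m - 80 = (m + 2)*(m^4 + 2*m^3 - 21*m^2 - 62*m - 40) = (m + 1)*(m + 2)*(m^3 + m^2 - 22*m - 40) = (m - 5)*(m + 1)*(m + 2)*(m^2 + 6*m + 8) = (m - 5)*(m + 1)*(m + 2)^2*(m + 4)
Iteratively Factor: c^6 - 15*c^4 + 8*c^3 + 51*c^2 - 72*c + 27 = (c - 1)*(c^5 + c^4 - 14*c^3 - 6*c^2 + 45*c - 27) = (c - 1)*(c + 3)*(c^4 - 2*c^3 - 8*c^2 + 18*c - 9) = (c - 1)^2*(c + 3)*(c^3 - c^2 - 9*c + 9) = (c - 3)*(c - 1)^2*(c + 3)*(c^2 + 2*c - 3) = (c - 3)*(c - 1)^2*(c + 3)^2*(c - 1)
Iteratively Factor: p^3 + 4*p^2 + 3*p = (p + 1)*(p^2 + 3*p) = (p + 1)*(p + 3)*(p)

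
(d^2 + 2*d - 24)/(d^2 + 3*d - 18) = (d - 4)/(d - 3)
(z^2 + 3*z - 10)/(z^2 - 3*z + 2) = (z + 5)/(z - 1)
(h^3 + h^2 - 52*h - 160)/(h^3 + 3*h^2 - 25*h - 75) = (h^2 - 4*h - 32)/(h^2 - 2*h - 15)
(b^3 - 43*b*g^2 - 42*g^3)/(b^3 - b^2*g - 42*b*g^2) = (b + g)/b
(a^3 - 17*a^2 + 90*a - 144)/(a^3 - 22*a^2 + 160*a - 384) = (a - 3)/(a - 8)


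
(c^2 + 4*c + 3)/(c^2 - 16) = (c^2 + 4*c + 3)/(c^2 - 16)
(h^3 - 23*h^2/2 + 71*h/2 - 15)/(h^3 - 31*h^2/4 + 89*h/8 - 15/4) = 4*(h - 5)/(4*h - 5)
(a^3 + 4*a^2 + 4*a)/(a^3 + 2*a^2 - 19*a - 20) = a*(a^2 + 4*a + 4)/(a^3 + 2*a^2 - 19*a - 20)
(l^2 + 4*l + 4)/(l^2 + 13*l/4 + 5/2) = 4*(l + 2)/(4*l + 5)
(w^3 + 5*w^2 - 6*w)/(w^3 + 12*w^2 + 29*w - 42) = w/(w + 7)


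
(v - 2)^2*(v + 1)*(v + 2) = v^4 - v^3 - 6*v^2 + 4*v + 8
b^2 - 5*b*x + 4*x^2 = (b - 4*x)*(b - x)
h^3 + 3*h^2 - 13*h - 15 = (h - 3)*(h + 1)*(h + 5)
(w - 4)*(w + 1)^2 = w^3 - 2*w^2 - 7*w - 4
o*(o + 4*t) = o^2 + 4*o*t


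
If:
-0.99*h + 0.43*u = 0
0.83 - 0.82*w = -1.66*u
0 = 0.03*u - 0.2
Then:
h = 2.90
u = 6.67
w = 14.51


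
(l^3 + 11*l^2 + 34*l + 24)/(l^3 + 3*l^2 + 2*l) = (l^2 + 10*l + 24)/(l*(l + 2))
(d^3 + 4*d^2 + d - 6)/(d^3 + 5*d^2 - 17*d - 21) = (d^3 + 4*d^2 + d - 6)/(d^3 + 5*d^2 - 17*d - 21)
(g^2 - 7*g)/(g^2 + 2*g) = (g - 7)/(g + 2)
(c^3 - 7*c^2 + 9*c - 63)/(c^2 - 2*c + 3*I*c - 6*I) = (c^2 - c*(7 + 3*I) + 21*I)/(c - 2)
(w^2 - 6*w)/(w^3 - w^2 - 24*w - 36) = w/(w^2 + 5*w + 6)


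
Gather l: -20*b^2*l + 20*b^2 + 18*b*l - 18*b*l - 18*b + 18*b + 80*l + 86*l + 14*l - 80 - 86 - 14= 20*b^2 + l*(180 - 20*b^2) - 180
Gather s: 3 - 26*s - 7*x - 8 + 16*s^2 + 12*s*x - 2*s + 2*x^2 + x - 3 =16*s^2 + s*(12*x - 28) + 2*x^2 - 6*x - 8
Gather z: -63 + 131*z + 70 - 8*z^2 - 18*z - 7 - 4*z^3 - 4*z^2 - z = -4*z^3 - 12*z^2 + 112*z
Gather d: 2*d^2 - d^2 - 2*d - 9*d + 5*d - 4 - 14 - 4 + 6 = d^2 - 6*d - 16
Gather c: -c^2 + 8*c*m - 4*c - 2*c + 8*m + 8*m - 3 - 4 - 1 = -c^2 + c*(8*m - 6) + 16*m - 8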